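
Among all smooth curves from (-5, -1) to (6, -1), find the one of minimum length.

Arc-length functional: J[y] = ∫ sqrt(1 + (y')^2) dx.
Lagrangian L = sqrt(1 + (y')^2) has no explicit y dependence, so ∂L/∂y = 0 and the Euler-Lagrange equation gives
    d/dx( y' / sqrt(1 + (y')^2) ) = 0  ⇒  y' / sqrt(1 + (y')^2) = const.
Hence y' is constant, so y(x) is affine.
Fitting the endpoints (-5, -1) and (6, -1):
    slope m = ((-1) − (-1)) / (6 − (-5)) = 0,
    intercept c = (-1) − m·(-5) = -1.
Extremal: y(x) = -1.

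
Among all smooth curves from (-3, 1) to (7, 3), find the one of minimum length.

Arc-length functional: J[y] = ∫ sqrt(1 + (y')^2) dx.
Lagrangian L = sqrt(1 + (y')^2) has no explicit y dependence, so ∂L/∂y = 0 and the Euler-Lagrange equation gives
    d/dx( y' / sqrt(1 + (y')^2) ) = 0  ⇒  y' / sqrt(1 + (y')^2) = const.
Hence y' is constant, so y(x) is affine.
Fitting the endpoints (-3, 1) and (7, 3):
    slope m = (3 − 1) / (7 − (-3)) = 1/5,
    intercept c = 1 − m·(-3) = 8/5.
Extremal: y(x) = (1/5) x + 8/5.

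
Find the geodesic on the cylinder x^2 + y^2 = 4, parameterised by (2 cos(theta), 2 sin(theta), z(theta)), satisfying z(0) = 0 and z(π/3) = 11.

Parameterise the cylinder of radius R = 2 as
    r(θ) = (2 cos θ, 2 sin θ, z(θ)).
The arc-length element is
    ds = sqrt(4 + (dz/dθ)^2) dθ,
so the Lagrangian is L = sqrt(4 + z'^2).
L depends on z' only, not on z or θ, so ∂L/∂z = 0 and
    ∂L/∂z' = z' / sqrt(4 + z'^2).
The Euler-Lagrange equation gives
    d/dθ( z' / sqrt(4 + z'^2) ) = 0,
so z' is constant. Integrating once:
    z(θ) = a θ + b,
a helix on the cylinder (a straight line when the cylinder is unrolled). The constants a, b are determined by the endpoint conditions.
With endpoint conditions z(0) = 0 and z(π/3) = 11: from z(0) = b we get b = 0, and a·π/3 + 0 = 11 gives a = 33/π, so
    z(θ) = (33/π) θ.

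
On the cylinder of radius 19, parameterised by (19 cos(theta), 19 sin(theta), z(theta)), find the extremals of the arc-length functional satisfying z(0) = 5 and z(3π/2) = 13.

Parameterise the cylinder of radius R = 19 as
    r(θ) = (19 cos θ, 19 sin θ, z(θ)).
The arc-length element is
    ds = sqrt(361 + (dz/dθ)^2) dθ,
so the Lagrangian is L = sqrt(361 + z'^2).
L depends on z' only, not on z or θ, so ∂L/∂z = 0 and
    ∂L/∂z' = z' / sqrt(361 + z'^2).
The Euler-Lagrange equation gives
    d/dθ( z' / sqrt(361 + z'^2) ) = 0,
so z' is constant. Integrating once:
    z(θ) = a θ + b,
a helix on the cylinder (a straight line when the cylinder is unrolled). The constants a, b are determined by the endpoint conditions.
With endpoint conditions z(0) = 5 and z(3π/2) = 13: from z(0) = b we get b = 5, and a·3π/2 + 5 = 13 gives a = 16/(3π), so
    z(θ) = (16/(3π)) θ + 5.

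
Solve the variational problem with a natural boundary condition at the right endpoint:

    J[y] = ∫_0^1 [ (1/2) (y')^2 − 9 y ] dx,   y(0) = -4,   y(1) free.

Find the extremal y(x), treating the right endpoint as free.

The Lagrangian L = (1/2) (y')^2 − 9 y gives
    ∂L/∂y = −9,   ∂L/∂y' = y'.
Euler-Lagrange: d/dx(y') − (−9) = 0, i.e. y'' + 9 = 0, so
    y(x) = −(9/2) x^2 + C1 x + C2.
Fixed left endpoint y(0) = -4 ⇒ C2 = -4.
The right endpoint x = 1 is free, so the natural (transversality) condition is ∂L/∂y' |_{x=1} = 0, i.e. y'(1) = 0.
Compute y'(x) = −9 x + C1, so y'(1) = −9 + C1 = 0 ⇒ C1 = 9.
Therefore the extremal is
    y(x) = −(9/2) x^2 + 9 x − 4.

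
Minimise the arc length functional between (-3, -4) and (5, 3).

Arc-length functional: J[y] = ∫ sqrt(1 + (y')^2) dx.
Lagrangian L = sqrt(1 + (y')^2) has no explicit y dependence, so ∂L/∂y = 0 and the Euler-Lagrange equation gives
    d/dx( y' / sqrt(1 + (y')^2) ) = 0  ⇒  y' / sqrt(1 + (y')^2) = const.
Hence y' is constant, so y(x) is affine.
Fitting the endpoints (-3, -4) and (5, 3):
    slope m = (3 − (-4)) / (5 − (-3)) = 7/8,
    intercept c = (-4) − m·(-3) = -11/8.
Extremal: y(x) = (7/8) x - 11/8.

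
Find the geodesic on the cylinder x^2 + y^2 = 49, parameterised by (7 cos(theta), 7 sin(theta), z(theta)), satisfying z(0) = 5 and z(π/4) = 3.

Parameterise the cylinder of radius R = 7 as
    r(θ) = (7 cos θ, 7 sin θ, z(θ)).
The arc-length element is
    ds = sqrt(49 + (dz/dθ)^2) dθ,
so the Lagrangian is L = sqrt(49 + z'^2).
L depends on z' only, not on z or θ, so ∂L/∂z = 0 and
    ∂L/∂z' = z' / sqrt(49 + z'^2).
The Euler-Lagrange equation gives
    d/dθ( z' / sqrt(49 + z'^2) ) = 0,
so z' is constant. Integrating once:
    z(θ) = a θ + b,
a helix on the cylinder (a straight line when the cylinder is unrolled). The constants a, b are determined by the endpoint conditions.
With endpoint conditions z(0) = 5 and z(π/4) = 3: from z(0) = b we get b = 5, and a·π/4 + 5 = 3 gives a = -8/π, so
    z(θ) = (-8/π) θ + 5.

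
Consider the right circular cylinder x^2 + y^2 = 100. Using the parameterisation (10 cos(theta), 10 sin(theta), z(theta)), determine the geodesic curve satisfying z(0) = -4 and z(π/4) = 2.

Parameterise the cylinder of radius R = 10 as
    r(θ) = (10 cos θ, 10 sin θ, z(θ)).
The arc-length element is
    ds = sqrt(100 + (dz/dθ)^2) dθ,
so the Lagrangian is L = sqrt(100 + z'^2).
L depends on z' only, not on z or θ, so ∂L/∂z = 0 and
    ∂L/∂z' = z' / sqrt(100 + z'^2).
The Euler-Lagrange equation gives
    d/dθ( z' / sqrt(100 + z'^2) ) = 0,
so z' is constant. Integrating once:
    z(θ) = a θ + b,
a helix on the cylinder (a straight line when the cylinder is unrolled). The constants a, b are determined by the endpoint conditions.
With endpoint conditions z(0) = -4 and z(π/4) = 2: from z(0) = b we get b = -4, and a·π/4 + -4 = 2 gives a = 24/π, so
    z(θ) = (24/π) θ − 4.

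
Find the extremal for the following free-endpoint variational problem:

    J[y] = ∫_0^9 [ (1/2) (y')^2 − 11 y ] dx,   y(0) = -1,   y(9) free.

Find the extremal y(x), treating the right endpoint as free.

The Lagrangian L = (1/2) (y')^2 − 11 y gives
    ∂L/∂y = −11,   ∂L/∂y' = y'.
Euler-Lagrange: d/dx(y') − (−11) = 0, i.e. y'' + 11 = 0, so
    y(x) = −(11/2) x^2 + C1 x + C2.
Fixed left endpoint y(0) = -1 ⇒ C2 = -1.
The right endpoint x = 9 is free, so the natural (transversality) condition is ∂L/∂y' |_{x=9} = 0, i.e. y'(9) = 0.
Compute y'(x) = −11 x + C1, so y'(9) = −99 + C1 = 0 ⇒ C1 = 99.
Therefore the extremal is
    y(x) = −(11/2) x^2 + 99 x − 1.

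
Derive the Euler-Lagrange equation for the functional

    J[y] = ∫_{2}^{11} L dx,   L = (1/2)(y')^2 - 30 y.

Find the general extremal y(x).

The Lagrangian is L = (1/2)(y')^2 - 30 y.
∂L/∂y = -30.
∂L/∂y' = y'.
The Euler-Lagrange equation d/dx(∂L/∂y') − ∂L/∂y = 0 becomes:
    y'' + 30 = 0
General solution: y(x) = -15 x^2 + A x + B, where A and B are arbitrary constants fixed by the endpoint conditions.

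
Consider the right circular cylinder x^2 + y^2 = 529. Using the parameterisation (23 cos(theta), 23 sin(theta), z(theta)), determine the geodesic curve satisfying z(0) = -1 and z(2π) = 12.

Parameterise the cylinder of radius R = 23 as
    r(θ) = (23 cos θ, 23 sin θ, z(θ)).
The arc-length element is
    ds = sqrt(529 + (dz/dθ)^2) dθ,
so the Lagrangian is L = sqrt(529 + z'^2).
L depends on z' only, not on z or θ, so ∂L/∂z = 0 and
    ∂L/∂z' = z' / sqrt(529 + z'^2).
The Euler-Lagrange equation gives
    d/dθ( z' / sqrt(529 + z'^2) ) = 0,
so z' is constant. Integrating once:
    z(θ) = a θ + b,
a helix on the cylinder (a straight line when the cylinder is unrolled). The constants a, b are determined by the endpoint conditions.
With endpoint conditions z(0) = -1 and z(2π) = 12: from z(0) = b we get b = -1, and a·2π + -1 = 12 gives a = 13/(2π), so
    z(θ) = (13/(2π)) θ − 1.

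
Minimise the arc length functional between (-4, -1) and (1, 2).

Arc-length functional: J[y] = ∫ sqrt(1 + (y')^2) dx.
Lagrangian L = sqrt(1 + (y')^2) has no explicit y dependence, so ∂L/∂y = 0 and the Euler-Lagrange equation gives
    d/dx( y' / sqrt(1 + (y')^2) ) = 0  ⇒  y' / sqrt(1 + (y')^2) = const.
Hence y' is constant, so y(x) is affine.
Fitting the endpoints (-4, -1) and (1, 2):
    slope m = (2 − (-1)) / (1 − (-4)) = 3/5,
    intercept c = (-1) − m·(-4) = 7/5.
Extremal: y(x) = (3/5) x + 7/5.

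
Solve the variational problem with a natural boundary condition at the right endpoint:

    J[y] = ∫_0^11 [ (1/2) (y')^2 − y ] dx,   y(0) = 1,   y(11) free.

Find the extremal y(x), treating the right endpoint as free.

The Lagrangian L = (1/2) (y')^2 − y gives
    ∂L/∂y = −1,   ∂L/∂y' = y'.
Euler-Lagrange: d/dx(y') − (−1) = 0, i.e. y'' + 1 = 0, so
    y(x) = −(1/2) x^2 + C1 x + C2.
Fixed left endpoint y(0) = 1 ⇒ C2 = 1.
The right endpoint x = 11 is free, so the natural (transversality) condition is ∂L/∂y' |_{x=11} = 0, i.e. y'(11) = 0.
Compute y'(x) = −1 x + C1, so y'(11) = −11 + C1 = 0 ⇒ C1 = 11.
Therefore the extremal is
    y(x) = −x^2/2 + 11 x + 1.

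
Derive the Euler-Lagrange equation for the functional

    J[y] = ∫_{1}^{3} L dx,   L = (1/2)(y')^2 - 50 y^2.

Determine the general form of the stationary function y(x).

The Lagrangian is L = (1/2)(y')^2 - 50 y^2.
∂L/∂y = -100y.
∂L/∂y' = y'.
The Euler-Lagrange equation d/dx(∂L/∂y') − ∂L/∂y = 0 becomes:
    y'' + 100 y = 0
General solution: y(x) = A sin(10x) + B cos(10x), where A and B are arbitrary constants fixed by the endpoint conditions.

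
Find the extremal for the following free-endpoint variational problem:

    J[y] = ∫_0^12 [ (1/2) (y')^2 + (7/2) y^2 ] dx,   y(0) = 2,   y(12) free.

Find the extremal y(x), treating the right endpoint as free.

The Lagrangian L = (1/2) (y')^2 + (7/2) y^2 gives
    ∂L/∂y = 7 y,   ∂L/∂y' = y'.
Euler-Lagrange: y'' − 7 y = 0.
With k = sqrt(7), the general solution is
    y(x) = A cosh(sqrt(7) x) + B sinh(sqrt(7) x).
Fixed left endpoint y(0) = 2 ⇒ A = 2.
The right endpoint x = 12 is free, so the natural (transversality) condition is ∂L/∂y' |_{x=12} = 0, i.e. y'(12) = 0.
Compute y'(x) = A k sinh(k x) + B k cosh(k x), so
    y'(12) = A k sinh(k·12) + B k cosh(k·12) = 0
    ⇒ B = −A tanh(k·12) = − 2 tanh(sqrt(7)·12).
Therefore the extremal is
    y(x) = 2 cosh(sqrt(7) x) − 2 tanh(sqrt(7)·12) sinh(sqrt(7) x).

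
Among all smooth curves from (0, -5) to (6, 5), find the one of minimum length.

Arc-length functional: J[y] = ∫ sqrt(1 + (y')^2) dx.
Lagrangian L = sqrt(1 + (y')^2) has no explicit y dependence, so ∂L/∂y = 0 and the Euler-Lagrange equation gives
    d/dx( y' / sqrt(1 + (y')^2) ) = 0  ⇒  y' / sqrt(1 + (y')^2) = const.
Hence y' is constant, so y(x) is affine.
Fitting the endpoints (0, -5) and (6, 5):
    slope m = (5 − (-5)) / (6 − 0) = 5/3,
    intercept c = (-5) − m·0 = -5.
Extremal: y(x) = (5/3) x - 5.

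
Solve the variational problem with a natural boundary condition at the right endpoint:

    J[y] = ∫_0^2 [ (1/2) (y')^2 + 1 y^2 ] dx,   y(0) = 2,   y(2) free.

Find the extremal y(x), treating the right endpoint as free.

The Lagrangian L = (1/2) (y')^2 + 1 y^2 gives
    ∂L/∂y = 2 y,   ∂L/∂y' = y'.
Euler-Lagrange: y'' − 2 y = 0.
With k = sqrt(2), the general solution is
    y(x) = A cosh(sqrt(2) x) + B sinh(sqrt(2) x).
Fixed left endpoint y(0) = 2 ⇒ A = 2.
The right endpoint x = 2 is free, so the natural (transversality) condition is ∂L/∂y' |_{x=2} = 0, i.e. y'(2) = 0.
Compute y'(x) = A k sinh(k x) + B k cosh(k x), so
    y'(2) = A k sinh(k·2) + B k cosh(k·2) = 0
    ⇒ B = −A tanh(k·2) = − 2 tanh(sqrt(2)·2).
Therefore the extremal is
    y(x) = 2 cosh(sqrt(2) x) − 2 tanh(sqrt(2)·2) sinh(sqrt(2) x).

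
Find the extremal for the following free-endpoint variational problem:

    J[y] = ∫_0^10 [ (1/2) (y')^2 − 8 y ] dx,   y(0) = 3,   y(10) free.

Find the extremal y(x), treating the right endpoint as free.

The Lagrangian L = (1/2) (y')^2 − 8 y gives
    ∂L/∂y = −8,   ∂L/∂y' = y'.
Euler-Lagrange: d/dx(y') − (−8) = 0, i.e. y'' + 8 = 0, so
    y(x) = −(8/2) x^2 + C1 x + C2.
Fixed left endpoint y(0) = 3 ⇒ C2 = 3.
The right endpoint x = 10 is free, so the natural (transversality) condition is ∂L/∂y' |_{x=10} = 0, i.e. y'(10) = 0.
Compute y'(x) = −8 x + C1, so y'(10) = −80 + C1 = 0 ⇒ C1 = 80.
Therefore the extremal is
    y(x) = −4 x^2 + 80 x + 3.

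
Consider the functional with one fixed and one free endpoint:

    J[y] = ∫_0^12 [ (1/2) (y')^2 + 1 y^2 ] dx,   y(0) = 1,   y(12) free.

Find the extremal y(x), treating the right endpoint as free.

The Lagrangian L = (1/2) (y')^2 + 1 y^2 gives
    ∂L/∂y = 2 y,   ∂L/∂y' = y'.
Euler-Lagrange: y'' − 2 y = 0.
With k = sqrt(2), the general solution is
    y(x) = A cosh(sqrt(2) x) + B sinh(sqrt(2) x).
Fixed left endpoint y(0) = 1 ⇒ A = 1.
The right endpoint x = 12 is free, so the natural (transversality) condition is ∂L/∂y' |_{x=12} = 0, i.e. y'(12) = 0.
Compute y'(x) = A k sinh(k x) + B k cosh(k x), so
    y'(12) = A k sinh(k·12) + B k cosh(k·12) = 0
    ⇒ B = −A tanh(k·12) = − tanh(sqrt(2)·12).
Therefore the extremal is
    y(x) = cosh(sqrt(2) x) − tanh(sqrt(2)·12) sinh(sqrt(2) x).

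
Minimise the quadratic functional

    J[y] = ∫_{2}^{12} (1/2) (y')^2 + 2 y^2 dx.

The Lagrangian is L = (1/2) (y')^2 + 2 y^2.
Compute ∂L/∂y = 4y, ∂L/∂y' = y'.
The Euler-Lagrange equation d/dx(∂L/∂y') − ∂L/∂y = 0 reduces to
    y'' − 4 y = 0.
Its general solution is
    y(x) = A e^(2x) + B e^(−2x),
with A, B fixed by the endpoint conditions.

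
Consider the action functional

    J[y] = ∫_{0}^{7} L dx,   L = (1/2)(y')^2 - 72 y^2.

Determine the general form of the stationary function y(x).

The Lagrangian is L = (1/2)(y')^2 - 72 y^2.
∂L/∂y = -144y.
∂L/∂y' = y'.
The Euler-Lagrange equation d/dx(∂L/∂y') − ∂L/∂y = 0 becomes:
    y'' + 144 y = 0
General solution: y(x) = A sin(12x) + B cos(12x), where A and B are arbitrary constants fixed by the endpoint conditions.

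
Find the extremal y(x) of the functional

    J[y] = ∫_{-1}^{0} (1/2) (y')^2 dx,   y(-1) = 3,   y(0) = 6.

The Lagrangian is L = (1/2) (y')^2.
Compute ∂L/∂y = 0, ∂L/∂y' = y'.
The Euler-Lagrange equation d/dx(∂L/∂y') − ∂L/∂y = 0 reduces to
    y'' = 0.
Its general solution is
    y(x) = A x + B,
with A, B fixed by the endpoint conditions.
Applying the endpoint conditions y(-1) = 3 and y(0) = 6: solve A·-1 + B = 3 and A·0 + B = 6. Subtracting gives A(0 − -1) = 6 − 3, so A = 3, and B = 3 − A·-1 = 6. Therefore
    y(x) = 3 x + 6.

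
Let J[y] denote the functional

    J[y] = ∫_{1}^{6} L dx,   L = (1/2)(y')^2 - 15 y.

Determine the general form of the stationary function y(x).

The Lagrangian is L = (1/2)(y')^2 - 15 y.
∂L/∂y = -15.
∂L/∂y' = y'.
The Euler-Lagrange equation d/dx(∂L/∂y') − ∂L/∂y = 0 becomes:
    y'' + 15 = 0
General solution: y(x) = -(15/2) x^2 + A x + B, where A and B are arbitrary constants fixed by the endpoint conditions.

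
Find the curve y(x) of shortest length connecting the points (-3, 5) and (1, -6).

Arc-length functional: J[y] = ∫ sqrt(1 + (y')^2) dx.
Lagrangian L = sqrt(1 + (y')^2) has no explicit y dependence, so ∂L/∂y = 0 and the Euler-Lagrange equation gives
    d/dx( y' / sqrt(1 + (y')^2) ) = 0  ⇒  y' / sqrt(1 + (y')^2) = const.
Hence y' is constant, so y(x) is affine.
Fitting the endpoints (-3, 5) and (1, -6):
    slope m = ((-6) − 5) / (1 − (-3)) = -11/4,
    intercept c = 5 − m·(-3) = -13/4.
Extremal: y(x) = (-11/4) x - 13/4.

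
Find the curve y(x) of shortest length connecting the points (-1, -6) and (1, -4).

Arc-length functional: J[y] = ∫ sqrt(1 + (y')^2) dx.
Lagrangian L = sqrt(1 + (y')^2) has no explicit y dependence, so ∂L/∂y = 0 and the Euler-Lagrange equation gives
    d/dx( y' / sqrt(1 + (y')^2) ) = 0  ⇒  y' / sqrt(1 + (y')^2) = const.
Hence y' is constant, so y(x) is affine.
Fitting the endpoints (-1, -6) and (1, -4):
    slope m = ((-4) − (-6)) / (1 − (-1)) = 1,
    intercept c = (-6) − m·(-1) = -5.
Extremal: y(x) = x - 5.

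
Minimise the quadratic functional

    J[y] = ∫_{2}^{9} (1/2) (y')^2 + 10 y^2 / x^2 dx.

The Lagrangian is L = (1/2) (y')^2 + 10 y^2 / x^2.
Compute ∂L/∂y = 20y/x^2, ∂L/∂y' = y'.
The Euler-Lagrange equation d/dx(∂L/∂y') − ∂L/∂y = 0 reduces to
    y'' − 20/x^2 · y = 0  (x > 0).
Its general solution is
    y(x) = A x^5 + B x^(-4),
with A, B fixed by the endpoint conditions.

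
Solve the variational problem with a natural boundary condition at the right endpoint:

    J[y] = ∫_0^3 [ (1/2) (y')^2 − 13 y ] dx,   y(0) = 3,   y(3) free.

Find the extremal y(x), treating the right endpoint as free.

The Lagrangian L = (1/2) (y')^2 − 13 y gives
    ∂L/∂y = −13,   ∂L/∂y' = y'.
Euler-Lagrange: d/dx(y') − (−13) = 0, i.e. y'' + 13 = 0, so
    y(x) = −(13/2) x^2 + C1 x + C2.
Fixed left endpoint y(0) = 3 ⇒ C2 = 3.
The right endpoint x = 3 is free, so the natural (transversality) condition is ∂L/∂y' |_{x=3} = 0, i.e. y'(3) = 0.
Compute y'(x) = −13 x + C1, so y'(3) = −39 + C1 = 0 ⇒ C1 = 39.
Therefore the extremal is
    y(x) = −(13/2) x^2 + 39 x + 3.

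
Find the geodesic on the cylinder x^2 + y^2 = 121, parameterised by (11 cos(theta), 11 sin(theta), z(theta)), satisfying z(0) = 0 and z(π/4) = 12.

Parameterise the cylinder of radius R = 11 as
    r(θ) = (11 cos θ, 11 sin θ, z(θ)).
The arc-length element is
    ds = sqrt(121 + (dz/dθ)^2) dθ,
so the Lagrangian is L = sqrt(121 + z'^2).
L depends on z' only, not on z or θ, so ∂L/∂z = 0 and
    ∂L/∂z' = z' / sqrt(121 + z'^2).
The Euler-Lagrange equation gives
    d/dθ( z' / sqrt(121 + z'^2) ) = 0,
so z' is constant. Integrating once:
    z(θ) = a θ + b,
a helix on the cylinder (a straight line when the cylinder is unrolled). The constants a, b are determined by the endpoint conditions.
With endpoint conditions z(0) = 0 and z(π/4) = 12: from z(0) = b we get b = 0, and a·π/4 + 0 = 12 gives a = 48/π, so
    z(θ) = (48/π) θ.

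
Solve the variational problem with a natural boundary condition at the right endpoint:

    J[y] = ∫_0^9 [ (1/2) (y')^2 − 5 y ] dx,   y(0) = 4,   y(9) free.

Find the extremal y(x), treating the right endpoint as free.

The Lagrangian L = (1/2) (y')^2 − 5 y gives
    ∂L/∂y = −5,   ∂L/∂y' = y'.
Euler-Lagrange: d/dx(y') − (−5) = 0, i.e. y'' + 5 = 0, so
    y(x) = −(5/2) x^2 + C1 x + C2.
Fixed left endpoint y(0) = 4 ⇒ C2 = 4.
The right endpoint x = 9 is free, so the natural (transversality) condition is ∂L/∂y' |_{x=9} = 0, i.e. y'(9) = 0.
Compute y'(x) = −5 x + C1, so y'(9) = −45 + C1 = 0 ⇒ C1 = 45.
Therefore the extremal is
    y(x) = −(5/2) x^2 + 45 x + 4.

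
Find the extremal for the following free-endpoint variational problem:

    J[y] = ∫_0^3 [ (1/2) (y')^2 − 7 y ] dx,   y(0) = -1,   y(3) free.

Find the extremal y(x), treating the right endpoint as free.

The Lagrangian L = (1/2) (y')^2 − 7 y gives
    ∂L/∂y = −7,   ∂L/∂y' = y'.
Euler-Lagrange: d/dx(y') − (−7) = 0, i.e. y'' + 7 = 0, so
    y(x) = −(7/2) x^2 + C1 x + C2.
Fixed left endpoint y(0) = -1 ⇒ C2 = -1.
The right endpoint x = 3 is free, so the natural (transversality) condition is ∂L/∂y' |_{x=3} = 0, i.e. y'(3) = 0.
Compute y'(x) = −7 x + C1, so y'(3) = −21 + C1 = 0 ⇒ C1 = 21.
Therefore the extremal is
    y(x) = −(7/2) x^2 + 21 x − 1.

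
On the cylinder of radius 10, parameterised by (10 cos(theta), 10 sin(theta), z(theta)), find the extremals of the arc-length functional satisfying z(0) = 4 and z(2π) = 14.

Parameterise the cylinder of radius R = 10 as
    r(θ) = (10 cos θ, 10 sin θ, z(θ)).
The arc-length element is
    ds = sqrt(100 + (dz/dθ)^2) dθ,
so the Lagrangian is L = sqrt(100 + z'^2).
L depends on z' only, not on z or θ, so ∂L/∂z = 0 and
    ∂L/∂z' = z' / sqrt(100 + z'^2).
The Euler-Lagrange equation gives
    d/dθ( z' / sqrt(100 + z'^2) ) = 0,
so z' is constant. Integrating once:
    z(θ) = a θ + b,
a helix on the cylinder (a straight line when the cylinder is unrolled). The constants a, b are determined by the endpoint conditions.
With endpoint conditions z(0) = 4 and z(2π) = 14: from z(0) = b we get b = 4, and a·2π + 4 = 14 gives a = 5/π, so
    z(θ) = (5/π) θ + 4.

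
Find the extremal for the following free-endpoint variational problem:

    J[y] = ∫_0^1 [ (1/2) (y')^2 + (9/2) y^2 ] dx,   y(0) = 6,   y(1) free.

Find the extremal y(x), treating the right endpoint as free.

The Lagrangian L = (1/2) (y')^2 + (9/2) y^2 gives
    ∂L/∂y = 9 y,   ∂L/∂y' = y'.
Euler-Lagrange: y'' − 9 y = 0.
With k = 3, the general solution is
    y(x) = A cosh(3 x) + B sinh(3 x).
Fixed left endpoint y(0) = 6 ⇒ A = 6.
The right endpoint x = 1 is free, so the natural (transversality) condition is ∂L/∂y' |_{x=1} = 0, i.e. y'(1) = 0.
Compute y'(x) = A k sinh(k x) + B k cosh(k x), so
    y'(1) = A k sinh(k·1) + B k cosh(k·1) = 0
    ⇒ B = −A tanh(k·1) = − 6 tanh(3·1).
Therefore the extremal is
    y(x) = 6 cosh(3 x) − 6 tanh(3·1) sinh(3 x).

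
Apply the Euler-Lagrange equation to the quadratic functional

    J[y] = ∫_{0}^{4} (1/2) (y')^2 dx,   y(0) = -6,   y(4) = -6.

The Lagrangian is L = (1/2) (y')^2.
Compute ∂L/∂y = 0, ∂L/∂y' = y'.
The Euler-Lagrange equation d/dx(∂L/∂y') − ∂L/∂y = 0 reduces to
    y'' = 0.
Its general solution is
    y(x) = A x + B,
with A, B fixed by the endpoint conditions.
Applying the endpoint conditions y(0) = -6 and y(4) = -6: solve A·0 + B = -6 and A·4 + B = -6. Subtracting gives A(4 − 0) = -6 − -6, so A = 0, and B = -6 − A·0 = -6. Therefore
    y(x) = -6.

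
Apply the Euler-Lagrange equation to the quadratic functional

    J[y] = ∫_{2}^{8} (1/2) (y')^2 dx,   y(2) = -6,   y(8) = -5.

The Lagrangian is L = (1/2) (y')^2.
Compute ∂L/∂y = 0, ∂L/∂y' = y'.
The Euler-Lagrange equation d/dx(∂L/∂y') − ∂L/∂y = 0 reduces to
    y'' = 0.
Its general solution is
    y(x) = A x + B,
with A, B fixed by the endpoint conditions.
Applying the endpoint conditions y(2) = -6 and y(8) = -5: solve A·2 + B = -6 and A·8 + B = -5. Subtracting gives A(8 − 2) = -5 − -6, so A = 1/6, and B = -6 − A·2 = -19/3. Therefore
    y(x) = (1/6) x - 19/3.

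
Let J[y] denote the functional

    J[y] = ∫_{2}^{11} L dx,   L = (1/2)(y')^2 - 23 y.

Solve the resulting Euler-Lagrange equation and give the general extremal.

The Lagrangian is L = (1/2)(y')^2 - 23 y.
∂L/∂y = -23.
∂L/∂y' = y'.
The Euler-Lagrange equation d/dx(∂L/∂y') − ∂L/∂y = 0 becomes:
    y'' + 23 = 0
General solution: y(x) = -(23/2) x^2 + A x + B, where A and B are arbitrary constants fixed by the endpoint conditions.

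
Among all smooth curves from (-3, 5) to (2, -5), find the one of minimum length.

Arc-length functional: J[y] = ∫ sqrt(1 + (y')^2) dx.
Lagrangian L = sqrt(1 + (y')^2) has no explicit y dependence, so ∂L/∂y = 0 and the Euler-Lagrange equation gives
    d/dx( y' / sqrt(1 + (y')^2) ) = 0  ⇒  y' / sqrt(1 + (y')^2) = const.
Hence y' is constant, so y(x) is affine.
Fitting the endpoints (-3, 5) and (2, -5):
    slope m = ((-5) − 5) / (2 − (-3)) = -2,
    intercept c = 5 − m·(-3) = -1.
Extremal: y(x) = -2 x - 1.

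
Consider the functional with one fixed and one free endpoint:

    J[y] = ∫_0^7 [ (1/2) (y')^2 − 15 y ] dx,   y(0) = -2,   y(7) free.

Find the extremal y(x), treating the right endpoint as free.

The Lagrangian L = (1/2) (y')^2 − 15 y gives
    ∂L/∂y = −15,   ∂L/∂y' = y'.
Euler-Lagrange: d/dx(y') − (−15) = 0, i.e. y'' + 15 = 0, so
    y(x) = −(15/2) x^2 + C1 x + C2.
Fixed left endpoint y(0) = -2 ⇒ C2 = -2.
The right endpoint x = 7 is free, so the natural (transversality) condition is ∂L/∂y' |_{x=7} = 0, i.e. y'(7) = 0.
Compute y'(x) = −15 x + C1, so y'(7) = −105 + C1 = 0 ⇒ C1 = 105.
Therefore the extremal is
    y(x) = −(15/2) x^2 + 105 x − 2.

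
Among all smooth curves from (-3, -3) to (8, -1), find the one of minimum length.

Arc-length functional: J[y] = ∫ sqrt(1 + (y')^2) dx.
Lagrangian L = sqrt(1 + (y')^2) has no explicit y dependence, so ∂L/∂y = 0 and the Euler-Lagrange equation gives
    d/dx( y' / sqrt(1 + (y')^2) ) = 0  ⇒  y' / sqrt(1 + (y')^2) = const.
Hence y' is constant, so y(x) is affine.
Fitting the endpoints (-3, -3) and (8, -1):
    slope m = ((-1) − (-3)) / (8 − (-3)) = 2/11,
    intercept c = (-3) − m·(-3) = -27/11.
Extremal: y(x) = (2/11) x - 27/11.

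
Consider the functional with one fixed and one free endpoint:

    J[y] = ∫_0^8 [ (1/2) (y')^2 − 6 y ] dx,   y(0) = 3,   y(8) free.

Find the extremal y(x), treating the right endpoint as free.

The Lagrangian L = (1/2) (y')^2 − 6 y gives
    ∂L/∂y = −6,   ∂L/∂y' = y'.
Euler-Lagrange: d/dx(y') − (−6) = 0, i.e. y'' + 6 = 0, so
    y(x) = −(6/2) x^2 + C1 x + C2.
Fixed left endpoint y(0) = 3 ⇒ C2 = 3.
The right endpoint x = 8 is free, so the natural (transversality) condition is ∂L/∂y' |_{x=8} = 0, i.e. y'(8) = 0.
Compute y'(x) = −6 x + C1, so y'(8) = −48 + C1 = 0 ⇒ C1 = 48.
Therefore the extremal is
    y(x) = −3 x^2 + 48 x + 3.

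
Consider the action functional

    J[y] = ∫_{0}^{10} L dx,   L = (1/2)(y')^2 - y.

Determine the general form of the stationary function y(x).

The Lagrangian is L = (1/2)(y')^2 - y.
∂L/∂y = -1.
∂L/∂y' = y'.
The Euler-Lagrange equation d/dx(∂L/∂y') − ∂L/∂y = 0 becomes:
    y'' + 1 = 0
General solution: y(x) = -x^2/2 + A x + B, where A and B are arbitrary constants fixed by the endpoint conditions.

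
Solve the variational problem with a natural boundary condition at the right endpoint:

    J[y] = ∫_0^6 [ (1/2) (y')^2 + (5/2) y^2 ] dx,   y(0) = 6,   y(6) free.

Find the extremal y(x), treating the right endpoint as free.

The Lagrangian L = (1/2) (y')^2 + (5/2) y^2 gives
    ∂L/∂y = 5 y,   ∂L/∂y' = y'.
Euler-Lagrange: y'' − 5 y = 0.
With k = sqrt(5), the general solution is
    y(x) = A cosh(sqrt(5) x) + B sinh(sqrt(5) x).
Fixed left endpoint y(0) = 6 ⇒ A = 6.
The right endpoint x = 6 is free, so the natural (transversality) condition is ∂L/∂y' |_{x=6} = 0, i.e. y'(6) = 0.
Compute y'(x) = A k sinh(k x) + B k cosh(k x), so
    y'(6) = A k sinh(k·6) + B k cosh(k·6) = 0
    ⇒ B = −A tanh(k·6) = − 6 tanh(sqrt(5)·6).
Therefore the extremal is
    y(x) = 6 cosh(sqrt(5) x) − 6 tanh(sqrt(5)·6) sinh(sqrt(5) x).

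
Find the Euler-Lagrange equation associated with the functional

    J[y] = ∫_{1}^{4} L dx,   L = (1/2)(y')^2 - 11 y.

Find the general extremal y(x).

The Lagrangian is L = (1/2)(y')^2 - 11 y.
∂L/∂y = -11.
∂L/∂y' = y'.
The Euler-Lagrange equation d/dx(∂L/∂y') − ∂L/∂y = 0 becomes:
    y'' + 11 = 0
General solution: y(x) = -(11/2) x^2 + A x + B, where A and B are arbitrary constants fixed by the endpoint conditions.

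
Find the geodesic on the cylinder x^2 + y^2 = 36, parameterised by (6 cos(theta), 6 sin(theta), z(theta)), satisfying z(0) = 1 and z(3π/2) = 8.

Parameterise the cylinder of radius R = 6 as
    r(θ) = (6 cos θ, 6 sin θ, z(θ)).
The arc-length element is
    ds = sqrt(36 + (dz/dθ)^2) dθ,
so the Lagrangian is L = sqrt(36 + z'^2).
L depends on z' only, not on z or θ, so ∂L/∂z = 0 and
    ∂L/∂z' = z' / sqrt(36 + z'^2).
The Euler-Lagrange equation gives
    d/dθ( z' / sqrt(36 + z'^2) ) = 0,
so z' is constant. Integrating once:
    z(θ) = a θ + b,
a helix on the cylinder (a straight line when the cylinder is unrolled). The constants a, b are determined by the endpoint conditions.
With endpoint conditions z(0) = 1 and z(3π/2) = 8: from z(0) = b we get b = 1, and a·3π/2 + 1 = 8 gives a = 14/(3π), so
    z(θ) = (14/(3π)) θ + 1.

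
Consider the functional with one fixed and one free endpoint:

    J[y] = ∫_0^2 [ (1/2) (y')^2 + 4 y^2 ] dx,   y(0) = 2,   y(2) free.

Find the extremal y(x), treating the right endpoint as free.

The Lagrangian L = (1/2) (y')^2 + 4 y^2 gives
    ∂L/∂y = 8 y,   ∂L/∂y' = y'.
Euler-Lagrange: y'' − 8 y = 0.
With k = sqrt(8), the general solution is
    y(x) = A cosh(sqrt(8) x) + B sinh(sqrt(8) x).
Fixed left endpoint y(0) = 2 ⇒ A = 2.
The right endpoint x = 2 is free, so the natural (transversality) condition is ∂L/∂y' |_{x=2} = 0, i.e. y'(2) = 0.
Compute y'(x) = A k sinh(k x) + B k cosh(k x), so
    y'(2) = A k sinh(k·2) + B k cosh(k·2) = 0
    ⇒ B = −A tanh(k·2) = − 2 tanh(sqrt(8)·2).
Therefore the extremal is
    y(x) = 2 cosh(sqrt(8) x) − 2 tanh(sqrt(8)·2) sinh(sqrt(8) x).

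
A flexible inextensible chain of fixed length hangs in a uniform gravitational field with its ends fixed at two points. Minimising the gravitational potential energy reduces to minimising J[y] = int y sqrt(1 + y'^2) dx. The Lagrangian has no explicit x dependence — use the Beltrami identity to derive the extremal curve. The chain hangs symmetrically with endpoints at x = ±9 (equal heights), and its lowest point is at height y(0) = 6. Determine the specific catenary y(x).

The Lagrangian L(y, y') = y sqrt(1 + y'^2) has no explicit x dependence, so the Beltrami identity applies:
    L − y' ∂L/∂y' = C.
Compute ∂L/∂y' = y · y' / sqrt(1 + y'^2). Then
    L − y' ∂L/∂y'
    = y sqrt(1 + y'^2) − y · y'^2 / sqrt(1 + y'^2)
    = y (1 + y'^2 − y'^2) / sqrt(1 + y'^2)
    = y / sqrt(1 + y'^2) = C.
Squaring gives y^2 = C^2 (1 + y'^2), i.e.
    y'^2 = y^2 / C^2 − 1.
Separating variables,
    dy / sqrt(y^2 − C^2) = dx / C,
and integrating gives arccosh(y / C) = (x − a)/C, so
    y(x) = C cosh((x − a)/C),
the catenary. The constants C and a are fixed by the two endpoint conditions (and, for the hanging-chain problem, the length constraint selects C).
Now fit the given data. The endpoints x = ±9 are symmetric at equal height, so the catenary is even about its minimum: a = 0 and y(x) = C cosh(x/C). The lowest point is y(0) = C cosh(0) = C, and we are told y(0) = 6, so C = 6. Therefore
    y(x) = 6 cosh(x/6),
and at the endpoints
    y(±9) = 6 cosh(9/6).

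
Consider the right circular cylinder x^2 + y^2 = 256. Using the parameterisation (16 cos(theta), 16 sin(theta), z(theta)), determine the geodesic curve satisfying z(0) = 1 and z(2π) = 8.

Parameterise the cylinder of radius R = 16 as
    r(θ) = (16 cos θ, 16 sin θ, z(θ)).
The arc-length element is
    ds = sqrt(256 + (dz/dθ)^2) dθ,
so the Lagrangian is L = sqrt(256 + z'^2).
L depends on z' only, not on z or θ, so ∂L/∂z = 0 and
    ∂L/∂z' = z' / sqrt(256 + z'^2).
The Euler-Lagrange equation gives
    d/dθ( z' / sqrt(256 + z'^2) ) = 0,
so z' is constant. Integrating once:
    z(θ) = a θ + b,
a helix on the cylinder (a straight line when the cylinder is unrolled). The constants a, b are determined by the endpoint conditions.
With endpoint conditions z(0) = 1 and z(2π) = 8: from z(0) = b we get b = 1, and a·2π + 1 = 8 gives a = 7/(2π), so
    z(θ) = (7/(2π)) θ + 1.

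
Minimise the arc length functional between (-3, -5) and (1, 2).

Arc-length functional: J[y] = ∫ sqrt(1 + (y')^2) dx.
Lagrangian L = sqrt(1 + (y')^2) has no explicit y dependence, so ∂L/∂y = 0 and the Euler-Lagrange equation gives
    d/dx( y' / sqrt(1 + (y')^2) ) = 0  ⇒  y' / sqrt(1 + (y')^2) = const.
Hence y' is constant, so y(x) is affine.
Fitting the endpoints (-3, -5) and (1, 2):
    slope m = (2 − (-5)) / (1 − (-3)) = 7/4,
    intercept c = (-5) − m·(-3) = 1/4.
Extremal: y(x) = (7/4) x + 1/4.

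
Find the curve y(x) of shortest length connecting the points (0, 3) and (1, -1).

Arc-length functional: J[y] = ∫ sqrt(1 + (y')^2) dx.
Lagrangian L = sqrt(1 + (y')^2) has no explicit y dependence, so ∂L/∂y = 0 and the Euler-Lagrange equation gives
    d/dx( y' / sqrt(1 + (y')^2) ) = 0  ⇒  y' / sqrt(1 + (y')^2) = const.
Hence y' is constant, so y(x) is affine.
Fitting the endpoints (0, 3) and (1, -1):
    slope m = ((-1) − 3) / (1 − 0) = -4,
    intercept c = 3 − m·0 = 3.
Extremal: y(x) = -4 x + 3.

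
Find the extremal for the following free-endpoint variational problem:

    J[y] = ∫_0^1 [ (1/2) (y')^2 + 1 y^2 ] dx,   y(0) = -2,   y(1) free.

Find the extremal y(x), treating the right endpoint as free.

The Lagrangian L = (1/2) (y')^2 + 1 y^2 gives
    ∂L/∂y = 2 y,   ∂L/∂y' = y'.
Euler-Lagrange: y'' − 2 y = 0.
With k = sqrt(2), the general solution is
    y(x) = A cosh(sqrt(2) x) + B sinh(sqrt(2) x).
Fixed left endpoint y(0) = -2 ⇒ A = -2.
The right endpoint x = 1 is free, so the natural (transversality) condition is ∂L/∂y' |_{x=1} = 0, i.e. y'(1) = 0.
Compute y'(x) = A k sinh(k x) + B k cosh(k x), so
    y'(1) = A k sinh(k·1) + B k cosh(k·1) = 0
    ⇒ B = −A tanh(k·1) = 2 tanh(sqrt(2)·1).
Therefore the extremal is
    y(x) = −2 cosh(sqrt(2) x) + 2 tanh(sqrt(2)·1) sinh(sqrt(2) x).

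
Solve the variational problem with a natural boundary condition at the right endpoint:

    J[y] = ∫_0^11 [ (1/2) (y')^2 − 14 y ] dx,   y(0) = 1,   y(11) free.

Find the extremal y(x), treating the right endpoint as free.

The Lagrangian L = (1/2) (y')^2 − 14 y gives
    ∂L/∂y = −14,   ∂L/∂y' = y'.
Euler-Lagrange: d/dx(y') − (−14) = 0, i.e. y'' + 14 = 0, so
    y(x) = −(14/2) x^2 + C1 x + C2.
Fixed left endpoint y(0) = 1 ⇒ C2 = 1.
The right endpoint x = 11 is free, so the natural (transversality) condition is ∂L/∂y' |_{x=11} = 0, i.e. y'(11) = 0.
Compute y'(x) = −14 x + C1, so y'(11) = −154 + C1 = 0 ⇒ C1 = 154.
Therefore the extremal is
    y(x) = −7 x^2 + 154 x + 1.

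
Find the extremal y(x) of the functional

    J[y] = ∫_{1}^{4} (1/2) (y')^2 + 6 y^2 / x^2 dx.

The Lagrangian is L = (1/2) (y')^2 + 6 y^2 / x^2.
Compute ∂L/∂y = 12y/x^2, ∂L/∂y' = y'.
The Euler-Lagrange equation d/dx(∂L/∂y') − ∂L/∂y = 0 reduces to
    y'' − 12/x^2 · y = 0  (x > 0).
Its general solution is
    y(x) = A x^4 + B x^(-3),
with A, B fixed by the endpoint conditions.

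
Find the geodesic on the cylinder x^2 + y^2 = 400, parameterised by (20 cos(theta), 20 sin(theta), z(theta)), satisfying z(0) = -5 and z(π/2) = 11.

Parameterise the cylinder of radius R = 20 as
    r(θ) = (20 cos θ, 20 sin θ, z(θ)).
The arc-length element is
    ds = sqrt(400 + (dz/dθ)^2) dθ,
so the Lagrangian is L = sqrt(400 + z'^2).
L depends on z' only, not on z or θ, so ∂L/∂z = 0 and
    ∂L/∂z' = z' / sqrt(400 + z'^2).
The Euler-Lagrange equation gives
    d/dθ( z' / sqrt(400 + z'^2) ) = 0,
so z' is constant. Integrating once:
    z(θ) = a θ + b,
a helix on the cylinder (a straight line when the cylinder is unrolled). The constants a, b are determined by the endpoint conditions.
With endpoint conditions z(0) = -5 and z(π/2) = 11: from z(0) = b we get b = -5, and a·π/2 + -5 = 11 gives a = 32/π, so
    z(θ) = (32/π) θ − 5.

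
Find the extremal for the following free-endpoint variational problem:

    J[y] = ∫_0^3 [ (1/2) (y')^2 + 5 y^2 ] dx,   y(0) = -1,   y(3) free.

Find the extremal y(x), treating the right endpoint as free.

The Lagrangian L = (1/2) (y')^2 + 5 y^2 gives
    ∂L/∂y = 10 y,   ∂L/∂y' = y'.
Euler-Lagrange: y'' − 10 y = 0.
With k = sqrt(10), the general solution is
    y(x) = A cosh(sqrt(10) x) + B sinh(sqrt(10) x).
Fixed left endpoint y(0) = -1 ⇒ A = -1.
The right endpoint x = 3 is free, so the natural (transversality) condition is ∂L/∂y' |_{x=3} = 0, i.e. y'(3) = 0.
Compute y'(x) = A k sinh(k x) + B k cosh(k x), so
    y'(3) = A k sinh(k·3) + B k cosh(k·3) = 0
    ⇒ B = −A tanh(k·3) = tanh(sqrt(10)·3).
Therefore the extremal is
    y(x) = −cosh(sqrt(10) x) + tanh(sqrt(10)·3) sinh(sqrt(10) x).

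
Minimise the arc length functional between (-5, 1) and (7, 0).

Arc-length functional: J[y] = ∫ sqrt(1 + (y')^2) dx.
Lagrangian L = sqrt(1 + (y')^2) has no explicit y dependence, so ∂L/∂y = 0 and the Euler-Lagrange equation gives
    d/dx( y' / sqrt(1 + (y')^2) ) = 0  ⇒  y' / sqrt(1 + (y')^2) = const.
Hence y' is constant, so y(x) is affine.
Fitting the endpoints (-5, 1) and (7, 0):
    slope m = (0 − 1) / (7 − (-5)) = -1/12,
    intercept c = 1 − m·(-5) = 7/12.
Extremal: y(x) = (-1/12) x + 7/12.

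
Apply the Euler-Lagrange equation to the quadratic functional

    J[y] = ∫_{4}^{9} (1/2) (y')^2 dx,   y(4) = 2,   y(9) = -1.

The Lagrangian is L = (1/2) (y')^2.
Compute ∂L/∂y = 0, ∂L/∂y' = y'.
The Euler-Lagrange equation d/dx(∂L/∂y') − ∂L/∂y = 0 reduces to
    y'' = 0.
Its general solution is
    y(x) = A x + B,
with A, B fixed by the endpoint conditions.
Applying the endpoint conditions y(4) = 2 and y(9) = -1: solve A·4 + B = 2 and A·9 + B = -1. Subtracting gives A(9 − 4) = -1 − 2, so A = -3/5, and B = 2 − A·4 = 22/5. Therefore
    y(x) = (-3/5) x + 22/5.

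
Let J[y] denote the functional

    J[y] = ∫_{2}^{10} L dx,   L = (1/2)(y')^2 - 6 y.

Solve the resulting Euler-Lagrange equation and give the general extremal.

The Lagrangian is L = (1/2)(y')^2 - 6 y.
∂L/∂y = -6.
∂L/∂y' = y'.
The Euler-Lagrange equation d/dx(∂L/∂y') − ∂L/∂y = 0 becomes:
    y'' + 6 = 0
General solution: y(x) = -3 x^2 + A x + B, where A and B are arbitrary constants fixed by the endpoint conditions.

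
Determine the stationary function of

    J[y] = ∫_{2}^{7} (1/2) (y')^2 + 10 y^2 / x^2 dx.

The Lagrangian is L = (1/2) (y')^2 + 10 y^2 / x^2.
Compute ∂L/∂y = 20y/x^2, ∂L/∂y' = y'.
The Euler-Lagrange equation d/dx(∂L/∂y') − ∂L/∂y = 0 reduces to
    y'' − 20/x^2 · y = 0  (x > 0).
Its general solution is
    y(x) = A x^5 + B x^(-4),
with A, B fixed by the endpoint conditions.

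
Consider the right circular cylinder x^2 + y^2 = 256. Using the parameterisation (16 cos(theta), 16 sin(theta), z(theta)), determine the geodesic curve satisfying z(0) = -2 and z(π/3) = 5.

Parameterise the cylinder of radius R = 16 as
    r(θ) = (16 cos θ, 16 sin θ, z(θ)).
The arc-length element is
    ds = sqrt(256 + (dz/dθ)^2) dθ,
so the Lagrangian is L = sqrt(256 + z'^2).
L depends on z' only, not on z or θ, so ∂L/∂z = 0 and
    ∂L/∂z' = z' / sqrt(256 + z'^2).
The Euler-Lagrange equation gives
    d/dθ( z' / sqrt(256 + z'^2) ) = 0,
so z' is constant. Integrating once:
    z(θ) = a θ + b,
a helix on the cylinder (a straight line when the cylinder is unrolled). The constants a, b are determined by the endpoint conditions.
With endpoint conditions z(0) = -2 and z(π/3) = 5: from z(0) = b we get b = -2, and a·π/3 + -2 = 5 gives a = 21/π, so
    z(θ) = (21/π) θ − 2.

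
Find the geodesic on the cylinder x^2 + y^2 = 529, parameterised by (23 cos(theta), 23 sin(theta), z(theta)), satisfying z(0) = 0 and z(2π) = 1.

Parameterise the cylinder of radius R = 23 as
    r(θ) = (23 cos θ, 23 sin θ, z(θ)).
The arc-length element is
    ds = sqrt(529 + (dz/dθ)^2) dθ,
so the Lagrangian is L = sqrt(529 + z'^2).
L depends on z' only, not on z or θ, so ∂L/∂z = 0 and
    ∂L/∂z' = z' / sqrt(529 + z'^2).
The Euler-Lagrange equation gives
    d/dθ( z' / sqrt(529 + z'^2) ) = 0,
so z' is constant. Integrating once:
    z(θ) = a θ + b,
a helix on the cylinder (a straight line when the cylinder is unrolled). The constants a, b are determined by the endpoint conditions.
With endpoint conditions z(0) = 0 and z(2π) = 1: from z(0) = b we get b = 0, and a·2π + 0 = 1 gives a = 1/(2π), so
    z(θ) = (1/(2π)) θ.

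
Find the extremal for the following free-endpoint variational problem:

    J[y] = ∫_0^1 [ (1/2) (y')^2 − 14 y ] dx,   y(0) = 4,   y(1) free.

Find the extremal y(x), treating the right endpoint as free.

The Lagrangian L = (1/2) (y')^2 − 14 y gives
    ∂L/∂y = −14,   ∂L/∂y' = y'.
Euler-Lagrange: d/dx(y') − (−14) = 0, i.e. y'' + 14 = 0, so
    y(x) = −(14/2) x^2 + C1 x + C2.
Fixed left endpoint y(0) = 4 ⇒ C2 = 4.
The right endpoint x = 1 is free, so the natural (transversality) condition is ∂L/∂y' |_{x=1} = 0, i.e. y'(1) = 0.
Compute y'(x) = −14 x + C1, so y'(1) = −14 + C1 = 0 ⇒ C1 = 14.
Therefore the extremal is
    y(x) = −7 x^2 + 14 x + 4.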